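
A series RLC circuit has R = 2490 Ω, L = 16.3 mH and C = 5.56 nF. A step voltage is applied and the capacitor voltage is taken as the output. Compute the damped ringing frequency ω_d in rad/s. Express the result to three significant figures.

ω_d ≈ 72100 rad/s

For a series RLC circuit (capacitor voltage as output), ω_n = 1/√(LC) = 1/√(16.3 mH · 5.56 nF) = 105000 rad/s.
ζ = (R/2)·√(C/L) = (2490/2)·√(5.56 nF/16.3 mH) = 0.727.
The damped frequency ω_d = ω_n√(1−ζ²) = 72100 rad/s.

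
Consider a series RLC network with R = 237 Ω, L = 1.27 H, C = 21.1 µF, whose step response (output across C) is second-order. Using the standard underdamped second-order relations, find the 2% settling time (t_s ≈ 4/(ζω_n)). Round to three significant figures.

t_s ≈ 0.0429 s

For a series RLC circuit (capacitor voltage as output), ω_n = 1/√(LC) = 1/√(1.27 H · 21.1 µF) = 193 rad/s.
ζ = (R/2)·√(C/L) = (237/2)·√(21.1 µF/1.27 H) = 0.483.
t_s ≈ 4/(ζω_n) = 0.0429 s.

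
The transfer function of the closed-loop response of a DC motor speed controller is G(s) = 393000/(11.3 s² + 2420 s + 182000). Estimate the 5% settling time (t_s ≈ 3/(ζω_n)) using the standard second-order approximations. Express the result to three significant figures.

Dividing through by 11.3: denominator becomes s² + 214.2 s + 16110.
So ω_n = √16110 = 127 rad/s and ζ = 214.2/(2·127) = 0.844.
t_s ≈ 3/(ζω_n) = 0.0280 s.

t_s ≈ 0.0280 s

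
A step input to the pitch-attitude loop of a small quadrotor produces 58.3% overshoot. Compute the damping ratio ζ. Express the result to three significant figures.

From %OS = 100·exp(−πζ/√(1−ζ²)), invert to get ζ = −ln(OS)/√(π² + ln²(OS)) with OS = 0.583.
−ln 0.583 = 0.5396, so ζ = 0.5396/√(π² + 0.2911) = 0.169.

ζ ≈ 0.169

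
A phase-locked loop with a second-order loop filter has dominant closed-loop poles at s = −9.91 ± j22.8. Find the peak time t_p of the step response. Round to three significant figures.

t_p ≈ 0.138 s

t_p = π/ω_d with ω_d = 22.8 (the imaginary part), so t_p = 0.138 s.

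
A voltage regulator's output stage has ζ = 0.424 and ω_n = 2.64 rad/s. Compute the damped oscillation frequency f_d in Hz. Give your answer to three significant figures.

f_d ≈ 0.381 Hz

ω_d = ω_n√(1−ζ²) = 2.64·√0.820 = 2.39 rad/s.
f_d = ω_d/(2π) = 0.381 Hz.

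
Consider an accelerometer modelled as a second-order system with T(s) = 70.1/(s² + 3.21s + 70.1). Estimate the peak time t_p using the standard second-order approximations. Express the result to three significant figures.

Comparing the denominator to s² + 2ζω_n s + ω_n²: ω_n = √70.1 = 8.37 rad/s, and 2ζω_n = 3.21 so ζ = 3.21/(2·8.37) = 0.192.
The damped frequency ω_d = ω_n√(1−ζ²) = 8.22 rad/s. Then t_p = π/ω_d = 0.382 s.

t_p ≈ 0.382 s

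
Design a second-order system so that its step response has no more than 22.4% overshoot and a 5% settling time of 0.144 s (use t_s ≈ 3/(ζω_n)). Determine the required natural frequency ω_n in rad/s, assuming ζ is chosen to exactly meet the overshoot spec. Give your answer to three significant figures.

ω_n ≈ 48.5 rad/s

From %OS = 100·exp(−πζ/√(1−ζ²)), invert to get ζ = −ln(OS)/√(π² + ln²(OS)) with OS = 0.224.
−ln 0.224 = 1.496, so ζ = 1.496/√(π² + 2.238) = 0.430.
Then ω_n = 3/(ζ t_s) = 3/(0.430 × 0.144) = 48.5 rad/s.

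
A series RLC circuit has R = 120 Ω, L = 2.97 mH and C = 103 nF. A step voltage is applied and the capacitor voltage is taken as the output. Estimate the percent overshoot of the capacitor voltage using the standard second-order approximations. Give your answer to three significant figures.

%OS ≈ 30.5%

For a series RLC circuit (capacitor voltage as output), ω_n = 1/√(LC) = 1/√(2.97 mH · 103 nF) = 57200 rad/s.
ζ = (R/2)·√(C/L) = (120/2)·√(103 nF/2.97 mH) = 0.353.
%OS = 100·exp(−πζ/√(1−ζ²)) = 30.5%.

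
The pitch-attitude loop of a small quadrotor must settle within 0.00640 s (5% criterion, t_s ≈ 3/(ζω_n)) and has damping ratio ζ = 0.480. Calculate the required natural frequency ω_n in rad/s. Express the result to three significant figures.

Rearranging t_s ≈ 3/(ζω_n) gives ω_n = 3/(ζ·t_s) = 3/(0.480 × 0.00640) = 977 rad/s.

ω_n ≈ 977 rad/s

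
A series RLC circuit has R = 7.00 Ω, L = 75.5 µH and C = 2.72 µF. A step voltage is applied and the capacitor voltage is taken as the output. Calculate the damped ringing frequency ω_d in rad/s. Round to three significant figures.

For a series RLC circuit (capacitor voltage as output), ω_n = 1/√(LC) = 1/√(75.5 µH · 2.72 µF) = 69800 rad/s.
ζ = (R/2)·√(C/L) = (7.00/2)·√(2.72 µF/75.5 µH) = 0.664.
The damped frequency ω_d = ω_n√(1−ζ²) = 52200 rad/s.

ω_d ≈ 52200 rad/s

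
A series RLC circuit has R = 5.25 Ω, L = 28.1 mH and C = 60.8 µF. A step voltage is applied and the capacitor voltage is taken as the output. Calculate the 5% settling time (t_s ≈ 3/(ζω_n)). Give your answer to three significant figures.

t_s ≈ 0.0321 s

For a series RLC circuit (capacitor voltage as output), ω_n = 1/√(LC) = 1/√(28.1 mH · 60.8 µF) = 765 rad/s.
ζ = (R/2)·√(C/L) = (5.25/2)·√(60.8 µF/28.1 mH) = 0.122.
t_s ≈ 3/(ζω_n) = 0.0321 s.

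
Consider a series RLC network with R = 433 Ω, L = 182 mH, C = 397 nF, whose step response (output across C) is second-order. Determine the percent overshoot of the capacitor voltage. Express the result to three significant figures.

%OS ≈ 34.6%

For a series RLC circuit (capacitor voltage as output), ω_n = 1/√(LC) = 1/√(182 mH · 397 nF) = 3720 rad/s.
ζ = (R/2)·√(C/L) = (433/2)·√(397 nF/182 mH) = 0.320.
%OS = 100·exp(−πζ/√(1−ζ²)) = 34.6%.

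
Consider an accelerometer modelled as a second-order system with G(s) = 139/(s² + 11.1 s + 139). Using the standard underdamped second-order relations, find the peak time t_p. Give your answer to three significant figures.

Matching coefficients with s² + 2ζω_n s + ω_n² gives ω_n² = 139 ⇒ ω_n = 11.8 rad/s, and ζ = 11.1/(2ω_n) = 0.471.
ω_d = ω_n√(1−ζ²) = 10.4 rad/s. Then t_p = π/ω_d = 0.302 s.

t_p ≈ 0.302 s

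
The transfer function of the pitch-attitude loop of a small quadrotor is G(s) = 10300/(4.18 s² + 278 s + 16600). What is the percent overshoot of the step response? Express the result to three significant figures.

Dividing through by 4.18: denominator becomes s² + 66.51 s + 3971.
So ω_n = √3971 = 63.0 rad/s and ζ = 66.51/(2·63.0) = 0.528.
Overshoot: exp(−π·0.528/√(1−0.528²)) = 0.142, i.e. 14.2%.

%OS ≈ 14.2%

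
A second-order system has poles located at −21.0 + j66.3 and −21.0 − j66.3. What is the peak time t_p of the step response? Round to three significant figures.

t_p ≈ 0.0474 s

t_p = π/ω_d with ω_d = 66.3 (the imaginary part), so t_p = 0.0474 s.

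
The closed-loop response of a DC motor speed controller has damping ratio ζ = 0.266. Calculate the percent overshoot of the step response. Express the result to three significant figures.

%OS ≈ 42.0%

For an underdamped second-order system, %OS = 100·exp(−πζ/√(1−ζ²)).
πζ/√(1−ζ²) = π·0.266/√(1−0.0708) = 0.8669, so %OS = 100·e^(−0.8669) = 42.0%.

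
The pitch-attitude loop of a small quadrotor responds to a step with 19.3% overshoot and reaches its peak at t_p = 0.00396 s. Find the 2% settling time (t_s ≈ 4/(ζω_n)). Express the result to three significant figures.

The overshoot fixes ζ = −ln(OS)/√(π²+ln²(OS)) = 0.464.
From t_p = π/ω_d, ω_d = π/0.00396 = 793 rad/s, so ω_n = ω_d/√(1−ζ²) = 896 rad/s.
t_s ≈ 4/(ζω_n) = 4/(0.464·896) = 0.00963 s.

t_s ≈ 0.00963 s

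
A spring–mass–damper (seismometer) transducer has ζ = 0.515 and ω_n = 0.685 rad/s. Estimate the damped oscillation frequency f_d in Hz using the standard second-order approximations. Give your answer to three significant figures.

f_d ≈ 0.0935 Hz

ω_d = ω_n√(1−ζ²) = 0.685·√0.735 = 0.587 rad/s.
f_d = ω_d/(2π) = 0.0935 Hz.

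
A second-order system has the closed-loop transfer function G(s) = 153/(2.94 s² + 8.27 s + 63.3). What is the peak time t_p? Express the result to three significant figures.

Dividing through by 2.94: denominator becomes s² + 2.813 s + 21.53.
So ω_n = √21.53 = 4.64 rad/s and ζ = 2.813/(2·4.64) = 0.303.
ω_d = ω_n√(1−ζ²) = 4.42 rad/s. t_p = π/ω_d = 0.710 s.

t_p ≈ 0.710 s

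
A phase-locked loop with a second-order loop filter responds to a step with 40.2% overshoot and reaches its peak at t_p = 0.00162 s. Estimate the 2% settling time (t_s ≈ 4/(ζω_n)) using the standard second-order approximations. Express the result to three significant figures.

ζ from %OS: ζ = |ln 0.402|/√(π²+ln²0.402) = 0.279.
t_p = π/ω_d ⇒ ω_d = 1940 rad/s; then ω_n = ω_d/√(1−ζ²) = 2020 rad/s.
t_s ≈ 4/(ζω_n) = 4/(0.279·2020) = 0.00711 s.

t_s ≈ 0.00711 s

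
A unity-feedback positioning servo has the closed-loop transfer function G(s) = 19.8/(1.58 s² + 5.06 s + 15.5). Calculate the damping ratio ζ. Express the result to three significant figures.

Dividing through by 1.58: denominator becomes s² + 3.203 s + 9.810.
So ω_n = √9.810 = 3.13 rad/s and ζ = 3.203/(2·3.13) = 0.511.

ζ ≈ 0.511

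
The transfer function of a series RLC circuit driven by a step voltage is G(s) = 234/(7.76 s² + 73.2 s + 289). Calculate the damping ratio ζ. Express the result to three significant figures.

ζ ≈ 0.773

Dividing through by 7.76: denominator becomes s² + 9.433 s + 37.24.
So ω_n = √37.24 = 6.10 rad/s and ζ = 9.433/(2·6.10) = 0.773.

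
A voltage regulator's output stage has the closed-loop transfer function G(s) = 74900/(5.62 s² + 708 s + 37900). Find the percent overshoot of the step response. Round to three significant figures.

Dividing through by 5.62: denominator becomes s² + 126.0 s + 6744.
So ω_n = √6744 = 82.1 rad/s and ζ = 126.0/(2·82.1) = 0.767.
%OS = 100·exp(−πζ/√(1−ζ²)) = 2.34%.

%OS ≈ 2.34%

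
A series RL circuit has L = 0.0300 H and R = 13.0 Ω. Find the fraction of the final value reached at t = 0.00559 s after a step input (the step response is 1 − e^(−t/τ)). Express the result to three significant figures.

τ = L/R = 0.0300/13.0 = 0.00231 s.
y(t)/y_∞ = 1 − e^(−t/τ) = 1 − e^(−0.00559/0.00231) = 1 − e^(−2.42) = 0.911.

y/y_∞ ≈ 0.911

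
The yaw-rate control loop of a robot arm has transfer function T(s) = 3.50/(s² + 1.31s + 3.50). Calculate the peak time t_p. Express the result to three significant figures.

ω_n = √3.50 = 1.87 rad/s; ζ = 1.31/(2·1.87) = 0.350.
ω_d = 1.87·√(1 − 0.350²) = 1.75 rad/s. Then t_p = π/ω_d = 1.79 s.

t_p ≈ 1.79 s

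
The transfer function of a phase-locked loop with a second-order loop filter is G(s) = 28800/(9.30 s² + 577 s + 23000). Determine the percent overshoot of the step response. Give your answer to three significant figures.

Dividing through by 9.30: denominator becomes s² + 62.04 s + 2473.
So ω_n = √2473 = 49.7 rad/s and ζ = 62.04/(2·49.7) = 0.624.
%OS = 100 e^{−πζ/√(1−ζ²)} with ζ = 0.624 gives 8.15%.

%OS ≈ 8.15%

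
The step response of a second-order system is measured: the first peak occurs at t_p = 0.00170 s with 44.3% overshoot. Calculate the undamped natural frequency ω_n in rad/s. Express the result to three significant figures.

ω_n ≈ 1910 rad/s

ζ from %OS: ζ = |ln 0.443|/√(π²+ln²0.443) = 0.251.
t_p = π/ω_d ⇒ ω_d = 1850 rad/s; then ω_n = ω_d/√(1−ζ²) = 1910 rad/s.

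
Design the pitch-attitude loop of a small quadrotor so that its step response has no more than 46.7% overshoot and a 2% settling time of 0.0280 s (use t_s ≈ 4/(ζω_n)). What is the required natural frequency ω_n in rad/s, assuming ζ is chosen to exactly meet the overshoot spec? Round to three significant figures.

ω_n ≈ 606 rad/s

From %OS = 100·exp(−πζ/√(1−ζ²)), invert to get ζ = −ln(OS)/√(π² + ln²(OS)) with OS = 0.467.
−ln 0.467 = 0.7614, so ζ = 0.7614/√(π² + 0.5798) = 0.236.
From t_s ≈ 4/(ζω_n): ω_n = 4/(ζ·t_s) = 4/(0.236·0.0280) = 606 rad/s.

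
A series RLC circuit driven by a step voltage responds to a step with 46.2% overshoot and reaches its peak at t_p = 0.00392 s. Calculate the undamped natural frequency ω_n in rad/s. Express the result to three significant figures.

The overshoot fixes ζ = −ln(OS)/√(π²+ln²(OS)) = 0.239.
t_p = π/ω_d ⇒ ω_d = 801 rad/s; then ω_n = ω_d/√(1−ζ²) = 825 rad/s.

ω_n ≈ 825 rad/s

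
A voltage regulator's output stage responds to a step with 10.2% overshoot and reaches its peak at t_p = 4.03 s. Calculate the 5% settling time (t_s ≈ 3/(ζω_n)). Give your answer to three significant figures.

t_s ≈ 5.30 s

ζ from %OS: ζ = |ln 0.102|/√(π²+ln²0.102) = 0.588.
From t_p = π/ω_d, ω_d = π/4.03 = 0.780 rad/s, so ω_n = ω_d/√(1−ζ²) = 0.964 rad/s.
t_s ≈ 3/(ζω_n) = 3/(0.588·0.964) = 5.30 s.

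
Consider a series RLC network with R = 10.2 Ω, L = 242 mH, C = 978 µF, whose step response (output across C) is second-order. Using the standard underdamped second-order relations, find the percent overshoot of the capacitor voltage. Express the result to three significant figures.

%OS ≈ 34.1%

For a series RLC circuit (capacitor voltage as output), ω_n = 1/√(LC) = 1/√(242 mH · 978 µF) = 65.0 rad/s.
ζ = (R/2)·√(C/L) = (10.2/2)·√(978 µF/242 mH) = 0.324.
Overshoot: exp(−π·0.324/√(1−0.324²)) = 0.341, i.e. 34.1%.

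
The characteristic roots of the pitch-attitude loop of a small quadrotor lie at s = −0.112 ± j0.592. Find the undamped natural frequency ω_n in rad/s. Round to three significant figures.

ω_n ≈ 0.603 rad/s

With σ = 0.112, ω_d = 0.592: ω_n = √(σ²+ω_d²) = 0.603 rad/s, ζ = σ/ω_n = 0.186.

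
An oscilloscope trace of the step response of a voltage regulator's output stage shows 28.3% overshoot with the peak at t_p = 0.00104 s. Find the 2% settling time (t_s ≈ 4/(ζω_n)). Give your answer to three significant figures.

The overshoot fixes ζ = −ln(OS)/√(π²+ln²(OS)) = 0.373.
t_p = π/ω_d ⇒ ω_d = 3020 rad/s; then ω_n = ω_d/√(1−ζ²) = 3260 rad/s.
t_s ≈ 4/(ζω_n) = 4/(0.373·3260) = 0.00330 s.

t_s ≈ 0.00330 s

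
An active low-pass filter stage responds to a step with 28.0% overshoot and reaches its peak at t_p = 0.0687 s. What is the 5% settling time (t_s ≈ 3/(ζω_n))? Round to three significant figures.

t_s ≈ 0.162 s

From the overshoot, ζ = −ln(OS)/√(π²+ln²(OS)) = 0.376.
t_p = π/ω_d ⇒ ω_d = 45.7 rad/s; then ω_n = ω_d/√(1−ζ²) = 49.3 rad/s.
t_s ≈ 3/(ζω_n) = 3/(0.376·49.3) = 0.162 s.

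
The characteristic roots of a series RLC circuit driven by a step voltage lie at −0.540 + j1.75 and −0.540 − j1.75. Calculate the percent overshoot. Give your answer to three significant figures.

%OS ≈ 37.9%

|pole| = ω_n = √(0.540² + 1.75²) = 1.83 rad/s; ζ = cos θ = σ/ω_n = 0.295.
%OS = 100 e^{−πζ/√(1−ζ²)} with ζ = 0.295 gives 37.9%.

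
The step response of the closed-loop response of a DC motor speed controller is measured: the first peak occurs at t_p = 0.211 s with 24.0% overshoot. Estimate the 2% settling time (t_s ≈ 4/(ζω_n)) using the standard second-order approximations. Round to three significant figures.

t_s ≈ 0.591 s

ζ from %OS: ζ = |ln 0.240|/√(π²+ln²0.240) = 0.414.
t_p = π/ω_d ⇒ ω_d = 14.9 rad/s; then ω_n = ω_d/√(1−ζ²) = 16.4 rad/s.
t_s ≈ 4/(ζω_n) = 4/(0.414·16.4) = 0.591 s.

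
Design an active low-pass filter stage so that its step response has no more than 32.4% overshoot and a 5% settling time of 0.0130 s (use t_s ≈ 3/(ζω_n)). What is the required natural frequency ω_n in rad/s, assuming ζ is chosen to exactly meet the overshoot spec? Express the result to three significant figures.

ω_n ≈ 683 rad/s

From %OS = 100·exp(−πζ/√(1−ζ²)), invert to get ζ = −ln(OS)/√(π² + ln²(OS)) with OS = 0.324.
−ln 0.324 = 1.127, so ζ = 1.127/√(π² + 1.270) = 0.338.
Then ω_n = 3/(ζ t_s) = 3/(0.338 × 0.0130) = 683 rad/s.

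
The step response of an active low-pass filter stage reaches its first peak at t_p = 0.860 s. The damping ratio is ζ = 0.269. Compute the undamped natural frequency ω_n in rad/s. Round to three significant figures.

Peak time t_p = π/ω_d, so ω_d = π/t_p = π/0.860 = 3.65 rad/s.
ω_n = ω_d/√(1−ζ²) = 3.65/√0.928 = 3.79 rad/s.

ω_n ≈ 3.79 rad/s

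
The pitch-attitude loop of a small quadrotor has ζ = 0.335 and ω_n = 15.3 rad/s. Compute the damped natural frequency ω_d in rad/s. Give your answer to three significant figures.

ω_d ≈ 14.4 rad/s

ω_d = ω_n√(1−ζ²) = 15.3·√0.888 = 14.4 rad/s.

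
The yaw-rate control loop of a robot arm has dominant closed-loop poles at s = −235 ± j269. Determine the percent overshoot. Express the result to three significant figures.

%OS ≈ 6.43%

The poles are at −σ ± jω_d with σ = 235 and ω_d = 269, so ω_n = √(σ²+ω_d²) = 357 rad/s and ζ = σ/ω_n = 0.658.
Overshoot: exp(−π·0.658/√(1−0.658²)) = 0.0643, i.e. 6.43%.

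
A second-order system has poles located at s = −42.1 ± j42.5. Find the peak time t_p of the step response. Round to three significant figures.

t_p ≈ 0.0739 s

t_p = π/ω_d with ω_d = 42.5 (the imaginary part), so t_p = 0.0739 s.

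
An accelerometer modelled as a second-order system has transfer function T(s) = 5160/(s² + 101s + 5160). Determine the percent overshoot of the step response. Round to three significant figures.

Matching coefficients with s² + 2ζω_n s + ω_n² gives ω_n² = 5160 ⇒ ω_n = 71.8 rad/s, and ζ = 101/(2ω_n) = 0.703.
%OS = 100·exp(−πζ/√(1−ζ²)) = 4.48%.

%OS ≈ 4.48%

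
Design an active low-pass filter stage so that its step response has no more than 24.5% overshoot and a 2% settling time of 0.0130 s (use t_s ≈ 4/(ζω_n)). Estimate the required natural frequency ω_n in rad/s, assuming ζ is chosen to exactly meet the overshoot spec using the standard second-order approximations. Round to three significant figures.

ζ = −ln(OS)/√(π² + (ln OS)²). With OS = 0.245, ln OS = −1.406 and ζ = 1.406/3.442 = 0.409.
From t_s ≈ 4/(ζω_n): ω_n = 4/(ζ·t_s) = 4/(0.409·0.0130) = 753 rad/s.

ω_n ≈ 753 rad/s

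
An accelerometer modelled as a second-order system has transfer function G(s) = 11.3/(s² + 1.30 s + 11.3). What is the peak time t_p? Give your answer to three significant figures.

Comparing the denominator to s² + 2ζω_n s + ω_n²: ω_n = √11.3 = 3.36 rad/s, and 2ζω_n = 1.30 so ζ = 1.30/(2·3.36) = 0.193.
ω_d = 3.36·√(1 − 0.193²) = 3.30 rad/s. Then t_p = π/ω_d = 0.953 s.

t_p ≈ 0.953 s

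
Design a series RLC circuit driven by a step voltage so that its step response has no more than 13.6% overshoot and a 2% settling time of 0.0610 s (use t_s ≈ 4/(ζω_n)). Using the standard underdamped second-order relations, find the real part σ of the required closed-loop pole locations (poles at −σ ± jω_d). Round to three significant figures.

σ ≈ 65.6

The settling-time spec alone fixes σ = ζω_n = 4/t_s = 4/0.0610 = 65.6.
(Overshoot then fixes ζ = 0.536 and hence ω_d = σ·√(1−ζ²)/ζ = 103 rad/s.)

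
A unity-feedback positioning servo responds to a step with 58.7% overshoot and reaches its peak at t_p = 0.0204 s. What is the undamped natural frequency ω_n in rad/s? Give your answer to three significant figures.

The overshoot fixes ζ = −ln(OS)/√(π²+ln²(OS)) = 0.167.
From t_p = π/ω_d, ω_d = π/0.0204 = 154 rad/s, so ω_n = ω_d/√(1−ζ²) = 156 rad/s.

ω_n ≈ 156 rad/s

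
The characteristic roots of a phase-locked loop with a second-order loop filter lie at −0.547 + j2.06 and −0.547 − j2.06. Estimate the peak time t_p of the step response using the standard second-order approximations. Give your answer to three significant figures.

t_p ≈ 1.53 s

t_p = π/ω_d with ω_d = 2.06 (the imaginary part), so t_p = 1.53 s.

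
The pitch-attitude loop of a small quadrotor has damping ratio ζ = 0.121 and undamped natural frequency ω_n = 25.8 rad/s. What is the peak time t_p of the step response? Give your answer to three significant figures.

The damped frequency is ω_d = ω_n√(1−ζ²) = 25.8·√(1−0.0146) = 25.6 rad/s.
Peak time t_p = π/ω_d = π/25.6 = 0.123 s.

t_p ≈ 0.123 s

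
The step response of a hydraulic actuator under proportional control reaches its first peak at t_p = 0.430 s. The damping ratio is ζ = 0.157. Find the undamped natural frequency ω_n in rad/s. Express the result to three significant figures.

Peak time t_p = π/ω_d, so ω_d = π/t_p = π/0.430 = 7.31 rad/s.
ω_n = ω_d/√(1−ζ²) = 7.31/√0.975 = 7.40 rad/s.

ω_n ≈ 7.40 rad/s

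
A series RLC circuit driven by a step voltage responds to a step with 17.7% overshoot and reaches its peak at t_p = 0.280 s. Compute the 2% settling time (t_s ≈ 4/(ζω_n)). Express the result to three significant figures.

t_s ≈ 0.647 s

The overshoot fixes ζ = −ln(OS)/√(π²+ln²(OS)) = 0.483.
From t_p = π/ω_d, ω_d = π/0.280 = 11.2 rad/s, so ω_n = ω_d/√(1−ζ²) = 12.8 rad/s.
t_s ≈ 4/(ζω_n) = 4/(0.483·12.8) = 0.647 s.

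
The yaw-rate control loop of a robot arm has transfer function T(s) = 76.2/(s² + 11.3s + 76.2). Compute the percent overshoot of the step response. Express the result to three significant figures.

%OS ≈ 6.94%

Comparing the denominator to s² + 2ζω_n s + ω_n²: ω_n = √76.2 = 8.73 rad/s, and 2ζω_n = 11.3 so ζ = 11.3/(2·8.73) = 0.647.
Overshoot: exp(−π·0.647/√(1−0.647²)) = 0.0694, i.e. 6.94%.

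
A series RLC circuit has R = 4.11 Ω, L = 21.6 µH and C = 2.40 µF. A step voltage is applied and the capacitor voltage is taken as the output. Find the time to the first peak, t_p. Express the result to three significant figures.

t_p ≈ 0.0000310 s

For a series RLC circuit (capacitor voltage as output), ω_n = 1/√(LC) = 1/√(21.6 µH · 2.40 µF) = 139000 rad/s.
ζ = (R/2)·√(C/L) = (4.11/2)·√(2.40 µF/21.6 µH) = 0.685.
ω_d = ω_n√(1−ζ²) = 101000 rad/s. t_p = π/ω_d = 0.0000310 s.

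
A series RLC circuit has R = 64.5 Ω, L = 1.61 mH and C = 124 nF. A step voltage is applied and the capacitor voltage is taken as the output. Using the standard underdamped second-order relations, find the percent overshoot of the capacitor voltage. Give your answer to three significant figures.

%OS ≈ 39.6%

For a series RLC circuit (capacitor voltage as output), ω_n = 1/√(LC) = 1/√(1.61 mH · 124 nF) = 70800 rad/s.
ζ = (R/2)·√(C/L) = (64.5/2)·√(124 nF/1.61 mH) = 0.283.
%OS = 100·exp(−πζ/√(1−ζ²)) = 39.6%.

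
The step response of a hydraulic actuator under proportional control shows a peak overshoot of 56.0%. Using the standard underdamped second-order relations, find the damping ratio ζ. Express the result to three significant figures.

ζ ≈ 0.181

Inverting the overshoot relation: ζ = |ln 0.560|/√(π² + ln²0.560) = 0.181.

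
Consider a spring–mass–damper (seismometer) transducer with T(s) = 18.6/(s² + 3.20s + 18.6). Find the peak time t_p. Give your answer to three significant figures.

t_p ≈ 0.784 s

Comparing the denominator to s² + 2ζω_n s + ω_n²: ω_n = √18.6 = 4.31 rad/s, and 2ζω_n = 3.20 so ζ = 3.20/(2·4.31) = 0.371.
The damped frequency ω_d = ω_n√(1−ζ²) = 4.00 rad/s. Then t_p = π/ω_d = 0.784 s.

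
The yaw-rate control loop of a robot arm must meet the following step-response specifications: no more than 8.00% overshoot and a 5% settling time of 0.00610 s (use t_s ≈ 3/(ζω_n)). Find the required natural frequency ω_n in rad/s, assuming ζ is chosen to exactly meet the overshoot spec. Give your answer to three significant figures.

ζ = −ln(OS)/√(π² + (ln OS)²). With OS = 0.0800, ln OS = −2.526 and ζ = 2.526/4.031 = 0.627.
From t_s ≈ 3/(ζω_n): ω_n = 3/(ζ·t_s) = 3/(0.627·0.00610) = 785 rad/s.

ω_n ≈ 785 rad/s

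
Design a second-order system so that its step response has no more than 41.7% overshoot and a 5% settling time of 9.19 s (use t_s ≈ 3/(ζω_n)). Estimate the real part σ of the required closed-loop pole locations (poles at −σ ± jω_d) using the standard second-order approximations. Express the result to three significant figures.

The settling-time spec alone fixes σ = ζω_n = 3/t_s = 3/9.19 = 0.326.
(Overshoot then fixes ζ = 0.268 and hence ω_d = σ·√(1−ζ²)/ζ = 1.17 rad/s.)

σ ≈ 0.326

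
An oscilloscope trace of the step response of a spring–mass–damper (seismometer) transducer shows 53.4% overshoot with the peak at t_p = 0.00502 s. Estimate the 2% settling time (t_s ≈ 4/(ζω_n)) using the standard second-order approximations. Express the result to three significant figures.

The overshoot fixes ζ = −ln(OS)/√(π²+ln²(OS)) = 0.196.
From t_p = π/ω_d, ω_d = π/0.00502 = 626 rad/s, so ω_n = ω_d/√(1−ζ²) = 638 rad/s.
t_s ≈ 4/(ζω_n) = 4/(0.196·638) = 0.0320 s.

t_s ≈ 0.0320 s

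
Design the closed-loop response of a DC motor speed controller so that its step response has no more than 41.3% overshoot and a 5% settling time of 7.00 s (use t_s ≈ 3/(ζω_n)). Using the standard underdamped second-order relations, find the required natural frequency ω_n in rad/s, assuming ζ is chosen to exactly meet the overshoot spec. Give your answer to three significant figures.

From %OS = 100·exp(−πζ/√(1−ζ²)), invert to get ζ = −ln(OS)/√(π² + ln²(OS)) with OS = 0.413.
−ln 0.413 = 0.8843, so ζ = 0.8843/√(π² + 0.7820) = 0.271.
From t_s ≈ 3/(ζω_n): ω_n = 3/(ζ·t_s) = 3/(0.271·7.00) = 1.58 rad/s.

ω_n ≈ 1.58 rad/s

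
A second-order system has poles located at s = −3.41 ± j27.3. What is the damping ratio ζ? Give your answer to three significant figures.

ζ ≈ 0.124

|pole| = ω_n = √(3.41² + 27.3²) = 27.5 rad/s; ζ = cos θ = σ/ω_n = 0.124.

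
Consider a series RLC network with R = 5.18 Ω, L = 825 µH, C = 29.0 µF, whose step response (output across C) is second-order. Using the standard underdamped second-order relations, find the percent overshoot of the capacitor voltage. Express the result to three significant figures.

%OS ≈ 17.5%

For a series RLC circuit (capacitor voltage as output), ω_n = 1/√(LC) = 1/√(825 µH · 29.0 µF) = 6470 rad/s.
ζ = (R/2)·√(C/L) = (5.18/2)·√(29.0 µF/825 µH) = 0.486.
Overshoot: exp(−π·0.486/√(1−0.486²)) = 0.175, i.e. 17.5%.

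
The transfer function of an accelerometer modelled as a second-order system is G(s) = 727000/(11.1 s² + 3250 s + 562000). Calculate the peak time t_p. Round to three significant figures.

t_p ≈ 0.0184 s

Dividing through by 11.1: denominator becomes s² + 292.8 s + 50630.
So ω_n = √50630 = 225 rad/s and ζ = 292.8/(2·225) = 0.651.
ω_d = 225·√(1 − 0.651²) = 171 rad/s. t_p = π/ω_d = 0.0184 s.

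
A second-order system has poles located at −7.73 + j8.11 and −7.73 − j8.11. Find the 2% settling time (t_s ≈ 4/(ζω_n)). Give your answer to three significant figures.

For poles at −σ ± jω_d, ζω_n = σ = 7.73, so t_s ≈ 4/σ = 0.517 s.

t_s ≈ 0.517 s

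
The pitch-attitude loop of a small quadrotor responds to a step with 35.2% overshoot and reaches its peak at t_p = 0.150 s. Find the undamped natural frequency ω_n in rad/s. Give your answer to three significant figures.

ω_n ≈ 22.1 rad/s

ζ from %OS: ζ = |ln 0.352|/√(π²+ln²0.352) = 0.315.
From t_p = π/ω_d, ω_d = π/0.150 = 20.9 rad/s, so ω_n = ω_d/√(1−ζ²) = 22.1 rad/s.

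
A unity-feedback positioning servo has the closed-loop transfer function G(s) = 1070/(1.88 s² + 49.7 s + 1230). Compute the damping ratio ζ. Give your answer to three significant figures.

Dividing through by 1.88: denominator becomes s² + 26.44 s + 654.3.
So ω_n = √654.3 = 25.6 rad/s and ζ = 26.44/(2·25.6) = 0.517.

ζ ≈ 0.517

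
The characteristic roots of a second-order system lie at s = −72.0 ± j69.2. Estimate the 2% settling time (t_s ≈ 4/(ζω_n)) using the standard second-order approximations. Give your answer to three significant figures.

t_s ≈ 0.0556 s

For poles at −σ ± jω_d, ζω_n = σ = 72.0, so t_s ≈ 4/σ = 0.0556 s.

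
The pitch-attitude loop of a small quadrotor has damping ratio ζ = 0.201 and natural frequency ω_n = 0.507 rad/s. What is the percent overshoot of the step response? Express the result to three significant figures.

For an underdamped second-order system, %OS = 100·exp(−πζ/√(1−ζ²)).
πζ/√(1−ζ²) = π·0.201/√(1−0.0404) = 0.6446, so %OS = 100·e^(−0.6446) = 52.5%.

%OS ≈ 52.5%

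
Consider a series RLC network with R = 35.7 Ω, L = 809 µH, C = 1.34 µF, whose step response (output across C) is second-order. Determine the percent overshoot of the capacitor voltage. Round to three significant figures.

%OS ≈ 3.61%

For a series RLC circuit (capacitor voltage as output), ω_n = 1/√(LC) = 1/√(809 µH · 1.34 µF) = 30400 rad/s.
ζ = (R/2)·√(C/L) = (35.7/2)·√(1.34 µF/809 µH) = 0.726.
%OS = 100·exp(−πζ/√(1−ζ²)) = 3.61%.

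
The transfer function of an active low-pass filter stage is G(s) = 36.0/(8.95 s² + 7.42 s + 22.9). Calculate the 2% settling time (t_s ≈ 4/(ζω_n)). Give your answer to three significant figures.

t_s ≈ 9.65 s

Dividing through by 8.95: denominator becomes s² + 0.8291 s + 2.559.
So ω_n = √2.559 = 1.60 rad/s and ζ = 0.8291/(2·1.60) = 0.259.
t_s ≈ 4/(ζω_n) = 9.65 s.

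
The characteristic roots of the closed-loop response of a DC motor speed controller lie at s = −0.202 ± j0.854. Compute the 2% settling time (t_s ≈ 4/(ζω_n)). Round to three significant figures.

For poles at −σ ± jω_d, ζω_n = σ = 0.202, so t_s ≈ 4/σ = 19.8 s.

t_s ≈ 19.8 s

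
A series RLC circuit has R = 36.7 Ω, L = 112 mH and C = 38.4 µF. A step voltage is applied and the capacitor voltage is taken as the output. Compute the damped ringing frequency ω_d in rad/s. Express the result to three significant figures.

ω_d ≈ 454 rad/s

For a series RLC circuit (capacitor voltage as output), ω_n = 1/√(LC) = 1/√(112 mH · 38.4 µF) = 482 rad/s.
ζ = (R/2)·√(C/L) = (36.7/2)·√(38.4 µF/112 mH) = 0.340.
ω_d = ω_n√(1−ζ²) = 454 rad/s.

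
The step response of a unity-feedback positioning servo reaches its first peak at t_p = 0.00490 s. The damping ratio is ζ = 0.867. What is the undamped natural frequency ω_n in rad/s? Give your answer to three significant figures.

ω_n ≈ 1290 rad/s

Peak time t_p = π/ω_d, so ω_d = π/t_p = π/0.00490 = 641 rad/s.
ω_n = ω_d/√(1−ζ²) = 641/√0.248 = 1290 rad/s.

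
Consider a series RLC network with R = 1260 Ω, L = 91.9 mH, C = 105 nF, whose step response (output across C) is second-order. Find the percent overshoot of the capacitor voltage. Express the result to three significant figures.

For a series RLC circuit (capacitor voltage as output), ω_n = 1/√(LC) = 1/√(91.9 mH · 105 nF) = 10200 rad/s.
ζ = (R/2)·√(C/L) = (1260/2)·√(105 nF/91.9 mH) = 0.673.
Overshoot: exp(−π·0.673/√(1−0.673²)) = 0.0572, i.e. 5.72%.

%OS ≈ 5.72%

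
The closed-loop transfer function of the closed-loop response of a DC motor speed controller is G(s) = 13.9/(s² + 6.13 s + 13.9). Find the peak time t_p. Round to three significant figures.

Matching coefficients with s² + 2ζω_n s + ω_n² gives ω_n² = 13.9 ⇒ ω_n = 3.73 rad/s, and ζ = 6.13/(2ω_n) = 0.822.
The damped frequency ω_d = ω_n√(1−ζ²) = 2.12 rad/s. Then t_p = π/ω_d = 1.48 s.

t_p ≈ 1.48 s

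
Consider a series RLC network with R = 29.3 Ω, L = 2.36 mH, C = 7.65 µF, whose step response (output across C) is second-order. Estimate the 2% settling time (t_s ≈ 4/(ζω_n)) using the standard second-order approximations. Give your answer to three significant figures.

For a series RLC circuit (capacitor voltage as output), ω_n = 1/√(LC) = 1/√(2.36 mH · 7.65 µF) = 7440 rad/s.
ζ = (R/2)·√(C/L) = (29.3/2)·√(7.65 µF/2.36 mH) = 0.834.
t_s ≈ 4/(ζω_n) = 0.000644 s.

t_s ≈ 0.000644 s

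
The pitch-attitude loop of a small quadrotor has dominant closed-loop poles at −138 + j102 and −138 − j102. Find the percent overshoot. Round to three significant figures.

%OS ≈ 1.43%

With σ = 138, ω_d = 102: ω_n = √(σ²+ω_d²) = 172 rad/s, ζ = σ/ω_n = 0.804.
Overshoot: exp(−π·0.804/√(1−0.804²)) = 0.0143, i.e. 1.43%.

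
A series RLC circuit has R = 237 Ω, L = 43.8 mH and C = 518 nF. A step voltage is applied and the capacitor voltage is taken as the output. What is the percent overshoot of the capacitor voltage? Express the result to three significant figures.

For a series RLC circuit (capacitor voltage as output), ω_n = 1/√(LC) = 1/√(43.8 mH · 518 nF) = 6640 rad/s.
ζ = (R/2)·√(C/L) = (237/2)·√(518 nF/43.8 mH) = 0.408.
%OS = 100·exp(−πζ/√(1−ζ²)) = 24.6%.

%OS ≈ 24.6%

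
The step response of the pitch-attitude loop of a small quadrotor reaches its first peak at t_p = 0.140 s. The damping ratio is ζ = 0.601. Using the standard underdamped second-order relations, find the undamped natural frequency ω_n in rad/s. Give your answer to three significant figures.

Peak time t_p = π/ω_d, so ω_d = π/t_p = π/0.140 = 22.4 rad/s.
ω_n = ω_d/√(1−ζ²) = 22.4/√0.639 = 28.1 rad/s.

ω_n ≈ 28.1 rad/s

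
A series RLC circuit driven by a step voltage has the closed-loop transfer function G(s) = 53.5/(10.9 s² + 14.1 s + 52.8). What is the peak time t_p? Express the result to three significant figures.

t_p ≈ 1.49 s

Dividing through by 10.9: denominator becomes s² + 1.294 s + 4.844.
So ω_n = √4.844 = 2.20 rad/s and ζ = 1.294/(2·2.20) = 0.294.
ω_d = ω_n√(1−ζ²) = 2.10 rad/s. t_p = π/ω_d = 1.49 s.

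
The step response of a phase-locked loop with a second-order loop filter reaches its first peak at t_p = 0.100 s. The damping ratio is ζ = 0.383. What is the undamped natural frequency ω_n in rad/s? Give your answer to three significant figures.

Peak time t_p = π/ω_d, so ω_d = π/t_p = π/0.100 = 31.4 rad/s.
ω_n = ω_d/√(1−ζ²) = 31.4/√0.853 = 34.0 rad/s.

ω_n ≈ 34.0 rad/s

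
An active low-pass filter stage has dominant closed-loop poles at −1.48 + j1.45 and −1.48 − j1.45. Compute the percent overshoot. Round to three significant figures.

With σ = 1.48, ω_d = 1.45: ω_n = √(σ²+ω_d²) = 2.07 rad/s, ζ = σ/ω_n = 0.714.
%OS = 100 e^{−πζ/√(1−ζ²)} with ζ = 0.714 gives 4.05%.

%OS ≈ 4.05%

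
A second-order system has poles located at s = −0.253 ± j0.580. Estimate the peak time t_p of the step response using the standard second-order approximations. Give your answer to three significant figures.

t_p = π/ω_d with ω_d = 0.580 (the imaginary part), so t_p = 5.42 s.

t_p ≈ 5.42 s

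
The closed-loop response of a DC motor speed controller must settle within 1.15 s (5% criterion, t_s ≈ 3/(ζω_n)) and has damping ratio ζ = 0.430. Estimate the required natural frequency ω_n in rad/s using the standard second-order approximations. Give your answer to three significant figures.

ω_n ≈ 6.07 rad/s

Rearranging t_s ≈ 3/(ζω_n) gives ω_n = 3/(ζ·t_s) = 3/(0.430 × 1.15) = 6.07 rad/s.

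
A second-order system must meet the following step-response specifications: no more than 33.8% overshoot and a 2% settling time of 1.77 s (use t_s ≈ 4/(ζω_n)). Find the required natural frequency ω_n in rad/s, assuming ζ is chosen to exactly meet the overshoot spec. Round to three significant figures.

ζ = −ln(OS)/√(π² + (ln OS)²). With OS = 0.338, ln OS = −1.085 and ζ = 1.085/3.324 = 0.326.
Then ω_n = 4/(ζ t_s) = 4/(0.326 × 1.77) = 6.92 rad/s.

ω_n ≈ 6.92 rad/s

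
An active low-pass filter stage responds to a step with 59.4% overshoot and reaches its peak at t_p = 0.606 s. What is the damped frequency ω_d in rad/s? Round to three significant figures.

t_p = π/ω_d, so ω_d = π/0.606 = 5.18 rad/s.

ω_d ≈ 5.18 rad/s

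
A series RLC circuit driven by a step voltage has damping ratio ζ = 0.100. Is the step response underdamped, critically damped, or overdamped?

Since ζ = 0.100 < 1, the system is underdamped.

underdamped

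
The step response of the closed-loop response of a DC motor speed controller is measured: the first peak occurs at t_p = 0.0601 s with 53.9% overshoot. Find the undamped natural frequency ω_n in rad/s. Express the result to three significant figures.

ω_n ≈ 53.3 rad/s

From the overshoot, ζ = −ln(OS)/√(π²+ln²(OS)) = 0.193.
From t_p = π/ω_d, ω_d = π/0.0601 = 52.3 rad/s, so ω_n = ω_d/√(1−ζ²) = 53.3 rad/s.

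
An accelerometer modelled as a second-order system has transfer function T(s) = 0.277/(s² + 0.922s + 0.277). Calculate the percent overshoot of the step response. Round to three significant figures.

Matching coefficients with s² + 2ζω_n s + ω_n² gives ω_n² = 0.277 ⇒ ω_n = 0.526 rad/s, and ζ = 0.922/(2ω_n) = 0.876.
%OS = 100·exp(−πζ/√(1−ζ²)) = 0.333%.

%OS ≈ 0.333%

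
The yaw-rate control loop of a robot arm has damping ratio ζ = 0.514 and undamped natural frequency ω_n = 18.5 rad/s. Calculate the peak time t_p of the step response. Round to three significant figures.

t_p ≈ 0.198 s

The damped frequency is ω_d = ω_n√(1−ζ²) = 18.5·√(1−0.264) = 15.9 rad/s.
Peak time t_p = π/ω_d = π/15.9 = 0.198 s.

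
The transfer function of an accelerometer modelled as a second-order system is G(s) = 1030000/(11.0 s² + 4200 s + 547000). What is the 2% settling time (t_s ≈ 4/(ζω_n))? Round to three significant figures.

Dividing through by 11.0: denominator becomes s² + 381.8 s + 49730.
So ω_n = √49730 = 223 rad/s and ζ = 381.8/(2·223) = 0.856.
t_s ≈ 4/(ζω_n) = 0.0210 s.

t_s ≈ 0.0210 s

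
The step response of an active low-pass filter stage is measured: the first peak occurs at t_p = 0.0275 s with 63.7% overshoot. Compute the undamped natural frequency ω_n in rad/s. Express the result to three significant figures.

ω_n ≈ 115 rad/s

ζ from %OS: ζ = |ln 0.637|/√(π²+ln²0.637) = 0.142.
t_p = π/ω_d ⇒ ω_d = 114 rad/s; then ω_n = ω_d/√(1−ζ²) = 115 rad/s.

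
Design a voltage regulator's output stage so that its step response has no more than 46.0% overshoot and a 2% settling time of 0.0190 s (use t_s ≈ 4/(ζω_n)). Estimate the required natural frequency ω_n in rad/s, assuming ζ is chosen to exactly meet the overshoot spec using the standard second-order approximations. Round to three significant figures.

Inverting the overshoot relation: ζ = |ln 0.460|/√(π² + ln²0.460) = 0.240.
Then ω_n = 4/(ζ t_s) = 4/(0.240 × 0.0190) = 877 rad/s.

ω_n ≈ 877 rad/s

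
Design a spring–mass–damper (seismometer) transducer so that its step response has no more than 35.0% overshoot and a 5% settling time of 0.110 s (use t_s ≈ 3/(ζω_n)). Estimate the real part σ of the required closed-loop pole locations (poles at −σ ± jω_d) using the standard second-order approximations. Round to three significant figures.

σ ≈ 27.3

The settling-time spec alone fixes σ = ζω_n = 3/t_s = 3/0.110 = 27.3.
(Overshoot then fixes ζ = 0.317 and hence ω_d = σ·√(1−ζ²)/ζ = 81.6 rad/s.)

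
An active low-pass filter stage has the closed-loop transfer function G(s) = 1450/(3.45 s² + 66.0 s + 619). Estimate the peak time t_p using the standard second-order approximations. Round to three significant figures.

t_p ≈ 0.335 s

Dividing through by 3.45: denominator becomes s² + 19.13 s + 179.4.
So ω_n = √179.4 = 13.4 rad/s and ζ = 19.13/(2·13.4) = 0.714.
ω_d = ω_n√(1−ζ²) = 9.38 rad/s. t_p = π/ω_d = 0.335 s.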